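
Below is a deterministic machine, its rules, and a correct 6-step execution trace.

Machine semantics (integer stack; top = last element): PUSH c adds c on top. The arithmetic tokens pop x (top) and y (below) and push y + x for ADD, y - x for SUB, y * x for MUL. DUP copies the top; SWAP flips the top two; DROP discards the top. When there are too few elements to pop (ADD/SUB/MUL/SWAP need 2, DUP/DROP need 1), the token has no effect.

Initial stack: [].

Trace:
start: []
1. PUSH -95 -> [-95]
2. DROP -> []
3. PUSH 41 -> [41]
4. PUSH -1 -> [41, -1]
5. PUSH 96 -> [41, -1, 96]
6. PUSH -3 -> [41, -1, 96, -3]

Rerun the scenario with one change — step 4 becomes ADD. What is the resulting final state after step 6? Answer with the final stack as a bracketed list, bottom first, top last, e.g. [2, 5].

(re-executing from step 4 with the substitution; state before step 4: [41])
4. ADD -> [41]
5. PUSH 96 -> [41, 96]
6. PUSH -3 -> [41, 96, -3]

[41, 96, -3]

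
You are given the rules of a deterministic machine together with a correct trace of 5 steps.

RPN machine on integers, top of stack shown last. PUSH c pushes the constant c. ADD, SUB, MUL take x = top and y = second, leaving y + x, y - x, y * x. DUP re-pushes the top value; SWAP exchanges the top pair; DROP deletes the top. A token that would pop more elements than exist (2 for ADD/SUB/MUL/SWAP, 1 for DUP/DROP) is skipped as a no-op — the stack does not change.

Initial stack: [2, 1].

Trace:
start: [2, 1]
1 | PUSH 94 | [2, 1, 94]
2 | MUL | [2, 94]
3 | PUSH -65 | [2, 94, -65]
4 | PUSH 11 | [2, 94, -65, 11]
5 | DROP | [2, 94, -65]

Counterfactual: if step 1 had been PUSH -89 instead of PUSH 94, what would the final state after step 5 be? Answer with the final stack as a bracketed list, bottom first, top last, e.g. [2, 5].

[2, -89, -65]

(re-executing from step 1 with the substitution; state before step 1: [2, 1])
1 | PUSH -89 | [2, 1, -89]
2 | MUL | [2, -89]
3 | PUSH -65 | [2, -89, -65]
4 | PUSH 11 | [2, -89, -65, 11]
5 | DROP | [2, -89, -65]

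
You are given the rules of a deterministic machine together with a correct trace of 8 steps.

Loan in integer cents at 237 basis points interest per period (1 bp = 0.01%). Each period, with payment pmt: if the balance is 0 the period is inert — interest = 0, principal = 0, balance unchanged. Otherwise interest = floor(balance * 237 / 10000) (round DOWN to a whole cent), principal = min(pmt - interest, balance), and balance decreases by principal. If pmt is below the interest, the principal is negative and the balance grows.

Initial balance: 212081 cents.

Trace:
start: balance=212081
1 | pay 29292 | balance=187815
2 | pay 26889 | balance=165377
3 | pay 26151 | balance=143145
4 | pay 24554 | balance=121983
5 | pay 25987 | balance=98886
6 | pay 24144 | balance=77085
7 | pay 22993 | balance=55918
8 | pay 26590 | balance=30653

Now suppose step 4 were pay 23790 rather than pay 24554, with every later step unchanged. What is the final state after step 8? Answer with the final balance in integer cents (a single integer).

31493

(re-executing from step 4 with the substitution; state before step 4: balance=143145)
4 | pay 23790 | balance=122747
5 | pay 25987 | balance=99669
6 | pay 24144 | balance=77887
7 | pay 22993 | balance=56739
8 | pay 26590 | balance=31493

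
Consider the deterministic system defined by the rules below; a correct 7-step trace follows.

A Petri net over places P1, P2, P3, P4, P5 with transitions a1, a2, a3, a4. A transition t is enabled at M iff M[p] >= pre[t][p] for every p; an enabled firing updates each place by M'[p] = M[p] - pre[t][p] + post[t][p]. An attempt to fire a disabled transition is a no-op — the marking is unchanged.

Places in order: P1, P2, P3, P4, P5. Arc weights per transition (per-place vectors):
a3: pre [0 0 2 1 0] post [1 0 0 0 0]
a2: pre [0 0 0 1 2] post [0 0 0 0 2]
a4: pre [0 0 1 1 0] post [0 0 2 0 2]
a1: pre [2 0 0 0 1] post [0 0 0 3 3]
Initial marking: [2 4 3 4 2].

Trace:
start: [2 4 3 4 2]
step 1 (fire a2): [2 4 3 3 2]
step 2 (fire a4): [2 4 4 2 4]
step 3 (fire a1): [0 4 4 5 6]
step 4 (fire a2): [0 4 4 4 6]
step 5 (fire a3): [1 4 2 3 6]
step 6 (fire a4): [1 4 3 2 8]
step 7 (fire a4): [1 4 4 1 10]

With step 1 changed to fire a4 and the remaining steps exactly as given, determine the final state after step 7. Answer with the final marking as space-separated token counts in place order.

(re-executing from step 1 with the substitution; state before step 1: [2 4 3 4 2])
step 1 (fire a4): [2 4 4 3 4]
step 2 (fire a4): [2 4 5 2 6]
step 3 (fire a1): [0 4 5 5 8]
step 4 (fire a2): [0 4 5 4 8]
step 5 (fire a3): [1 4 3 3 8]
step 6 (fire a4): [1 4 4 2 10]
step 7 (fire a4): [1 4 5 1 12]

1 4 5 1 12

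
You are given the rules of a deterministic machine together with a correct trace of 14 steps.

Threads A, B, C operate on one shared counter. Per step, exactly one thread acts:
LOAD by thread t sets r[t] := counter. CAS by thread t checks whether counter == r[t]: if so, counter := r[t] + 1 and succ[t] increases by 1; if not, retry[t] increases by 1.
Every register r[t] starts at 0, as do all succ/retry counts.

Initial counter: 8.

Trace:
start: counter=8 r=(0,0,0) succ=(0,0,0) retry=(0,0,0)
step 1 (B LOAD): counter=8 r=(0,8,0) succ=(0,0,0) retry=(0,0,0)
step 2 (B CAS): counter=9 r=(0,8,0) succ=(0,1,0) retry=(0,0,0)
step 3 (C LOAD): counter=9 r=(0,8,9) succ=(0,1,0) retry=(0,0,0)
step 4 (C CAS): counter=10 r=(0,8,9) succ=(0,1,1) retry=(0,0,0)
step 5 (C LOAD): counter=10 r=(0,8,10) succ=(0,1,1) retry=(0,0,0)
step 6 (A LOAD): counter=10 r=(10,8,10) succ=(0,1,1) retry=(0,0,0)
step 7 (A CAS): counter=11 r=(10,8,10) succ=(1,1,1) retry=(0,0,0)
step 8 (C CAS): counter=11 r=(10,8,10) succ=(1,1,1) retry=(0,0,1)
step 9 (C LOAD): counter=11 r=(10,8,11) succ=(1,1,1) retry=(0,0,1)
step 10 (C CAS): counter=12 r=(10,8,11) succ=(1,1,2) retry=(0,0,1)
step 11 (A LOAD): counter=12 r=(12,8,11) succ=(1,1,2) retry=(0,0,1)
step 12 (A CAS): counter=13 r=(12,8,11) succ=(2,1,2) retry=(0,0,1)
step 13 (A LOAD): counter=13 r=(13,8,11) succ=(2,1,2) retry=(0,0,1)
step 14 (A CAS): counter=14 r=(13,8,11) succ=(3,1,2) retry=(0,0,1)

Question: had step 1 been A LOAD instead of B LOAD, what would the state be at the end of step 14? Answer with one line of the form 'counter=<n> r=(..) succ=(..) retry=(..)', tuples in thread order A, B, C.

(re-executing from step 1 with the substitution; state before step 1: counter=8 r=(0,0,0) succ=(0,0,0) retry=(0,0,0))
step 1 (A LOAD): counter=8 r=(8,0,0) succ=(0,0,0) retry=(0,0,0)
step 2 (B CAS): counter=8 r=(8,0,0) succ=(0,0,0) retry=(0,1,0)
step 3 (C LOAD): counter=8 r=(8,0,8) succ=(0,0,0) retry=(0,1,0)
step 4 (C CAS): counter=9 r=(8,0,8) succ=(0,0,1) retry=(0,1,0)
step 5 (C LOAD): counter=9 r=(8,0,9) succ=(0,0,1) retry=(0,1,0)
step 6 (A LOAD): counter=9 r=(9,0,9) succ=(0,0,1) retry=(0,1,0)
step 7 (A CAS): counter=10 r=(9,0,9) succ=(1,0,1) retry=(0,1,0)
step 8 (C CAS): counter=10 r=(9,0,9) succ=(1,0,1) retry=(0,1,1)
step 9 (C LOAD): counter=10 r=(9,0,10) succ=(1,0,1) retry=(0,1,1)
step 10 (C CAS): counter=11 r=(9,0,10) succ=(1,0,2) retry=(0,1,1)
step 11 (A LOAD): counter=11 r=(11,0,10) succ=(1,0,2) retry=(0,1,1)
step 12 (A CAS): counter=12 r=(11,0,10) succ=(2,0,2) retry=(0,1,1)
step 13 (A LOAD): counter=12 r=(12,0,10) succ=(2,0,2) retry=(0,1,1)
step 14 (A CAS): counter=13 r=(12,0,10) succ=(3,0,2) retry=(0,1,1)

counter=13 r=(12,0,10) succ=(3,0,2) retry=(0,1,1)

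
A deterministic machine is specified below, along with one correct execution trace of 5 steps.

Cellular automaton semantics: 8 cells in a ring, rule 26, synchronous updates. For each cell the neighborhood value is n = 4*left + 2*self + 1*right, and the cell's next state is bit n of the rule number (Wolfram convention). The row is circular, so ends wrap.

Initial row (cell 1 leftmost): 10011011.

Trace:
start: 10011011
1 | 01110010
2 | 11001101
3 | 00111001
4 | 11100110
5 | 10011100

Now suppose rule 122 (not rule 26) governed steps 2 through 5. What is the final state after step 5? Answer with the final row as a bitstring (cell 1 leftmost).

01110111

(re-executing steps 2..5 under rule 122; state before step 2: 01110010)
2 | 11011101
3 | 01110111
4 | 11011101
5 | 01110111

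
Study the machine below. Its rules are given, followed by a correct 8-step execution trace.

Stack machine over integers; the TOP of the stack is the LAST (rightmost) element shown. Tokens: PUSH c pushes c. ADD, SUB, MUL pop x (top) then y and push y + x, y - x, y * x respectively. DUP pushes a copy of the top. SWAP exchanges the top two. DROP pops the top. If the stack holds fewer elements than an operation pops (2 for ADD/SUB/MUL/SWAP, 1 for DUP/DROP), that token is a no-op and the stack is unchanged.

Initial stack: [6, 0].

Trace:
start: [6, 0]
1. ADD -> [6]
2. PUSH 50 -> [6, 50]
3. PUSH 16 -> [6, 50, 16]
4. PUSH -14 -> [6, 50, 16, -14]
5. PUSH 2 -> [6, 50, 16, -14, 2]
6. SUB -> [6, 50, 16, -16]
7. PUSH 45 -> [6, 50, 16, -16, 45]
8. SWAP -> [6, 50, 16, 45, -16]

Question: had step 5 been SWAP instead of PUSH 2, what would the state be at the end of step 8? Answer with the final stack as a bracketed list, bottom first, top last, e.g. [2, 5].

(re-executing from step 5 with the substitution; state before step 5: [6, 50, 16, -14])
5. SWAP -> [6, 50, -14, 16]
6. SUB -> [6, 50, -30]
7. PUSH 45 -> [6, 50, -30, 45]
8. SWAP -> [6, 50, 45, -30]

[6, 50, 45, -30]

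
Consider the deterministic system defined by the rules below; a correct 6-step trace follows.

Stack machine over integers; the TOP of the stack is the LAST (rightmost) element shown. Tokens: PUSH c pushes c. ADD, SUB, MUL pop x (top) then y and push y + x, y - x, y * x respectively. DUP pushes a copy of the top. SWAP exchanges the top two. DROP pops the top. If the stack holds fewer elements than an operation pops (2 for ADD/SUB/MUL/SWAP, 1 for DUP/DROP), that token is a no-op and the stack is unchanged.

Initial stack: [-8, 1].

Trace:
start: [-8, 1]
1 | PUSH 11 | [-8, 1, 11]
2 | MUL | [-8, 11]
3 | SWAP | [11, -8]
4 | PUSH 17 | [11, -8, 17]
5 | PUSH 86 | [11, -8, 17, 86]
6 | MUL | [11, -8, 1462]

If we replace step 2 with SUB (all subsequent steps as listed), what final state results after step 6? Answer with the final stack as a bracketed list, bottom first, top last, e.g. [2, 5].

(re-executing from step 2 with the substitution; state before step 2: [-8, 1, 11])
2 | SUB | [-8, -10]
3 | SWAP | [-10, -8]
4 | PUSH 17 | [-10, -8, 17]
5 | PUSH 86 | [-10, -8, 17, 86]
6 | MUL | [-10, -8, 1462]

[-10, -8, 1462]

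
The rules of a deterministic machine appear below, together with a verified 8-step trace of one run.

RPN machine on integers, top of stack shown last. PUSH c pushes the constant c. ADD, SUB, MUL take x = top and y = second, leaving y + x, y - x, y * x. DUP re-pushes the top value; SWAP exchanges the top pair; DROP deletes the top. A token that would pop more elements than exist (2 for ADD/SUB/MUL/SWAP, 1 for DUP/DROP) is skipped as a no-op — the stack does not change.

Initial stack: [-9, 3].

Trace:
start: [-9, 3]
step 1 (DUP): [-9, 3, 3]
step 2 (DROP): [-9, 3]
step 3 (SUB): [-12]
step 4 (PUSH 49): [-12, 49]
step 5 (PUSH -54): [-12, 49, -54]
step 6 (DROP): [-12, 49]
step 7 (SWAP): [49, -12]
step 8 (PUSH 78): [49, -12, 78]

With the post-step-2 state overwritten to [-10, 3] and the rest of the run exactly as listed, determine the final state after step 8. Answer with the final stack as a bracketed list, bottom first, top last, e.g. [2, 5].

[49, -13, 78]

state after step 2 := [-10, 3]
step 3 (SUB): [-13]
step 4 (PUSH 49): [-13, 49]
step 5 (PUSH -54): [-13, 49, -54]
step 6 (DROP): [-13, 49]
step 7 (SWAP): [49, -13]
step 8 (PUSH 78): [49, -13, 78]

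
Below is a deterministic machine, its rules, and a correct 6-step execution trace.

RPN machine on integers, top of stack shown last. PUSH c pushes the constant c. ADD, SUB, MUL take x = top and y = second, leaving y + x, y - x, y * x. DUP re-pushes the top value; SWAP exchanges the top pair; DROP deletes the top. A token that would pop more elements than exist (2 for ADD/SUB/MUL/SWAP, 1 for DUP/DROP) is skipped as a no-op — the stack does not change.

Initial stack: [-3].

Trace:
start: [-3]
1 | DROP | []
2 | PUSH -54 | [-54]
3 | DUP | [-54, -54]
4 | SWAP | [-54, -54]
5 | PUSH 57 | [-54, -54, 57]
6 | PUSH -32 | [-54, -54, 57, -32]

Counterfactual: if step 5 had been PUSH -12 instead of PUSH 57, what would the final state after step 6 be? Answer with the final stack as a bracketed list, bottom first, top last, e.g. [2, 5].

[-54, -54, -12, -32]

(re-executing from step 5 with the substitution; state before step 5: [-54, -54])
5 | PUSH -12 | [-54, -54, -12]
6 | PUSH -32 | [-54, -54, -12, -32]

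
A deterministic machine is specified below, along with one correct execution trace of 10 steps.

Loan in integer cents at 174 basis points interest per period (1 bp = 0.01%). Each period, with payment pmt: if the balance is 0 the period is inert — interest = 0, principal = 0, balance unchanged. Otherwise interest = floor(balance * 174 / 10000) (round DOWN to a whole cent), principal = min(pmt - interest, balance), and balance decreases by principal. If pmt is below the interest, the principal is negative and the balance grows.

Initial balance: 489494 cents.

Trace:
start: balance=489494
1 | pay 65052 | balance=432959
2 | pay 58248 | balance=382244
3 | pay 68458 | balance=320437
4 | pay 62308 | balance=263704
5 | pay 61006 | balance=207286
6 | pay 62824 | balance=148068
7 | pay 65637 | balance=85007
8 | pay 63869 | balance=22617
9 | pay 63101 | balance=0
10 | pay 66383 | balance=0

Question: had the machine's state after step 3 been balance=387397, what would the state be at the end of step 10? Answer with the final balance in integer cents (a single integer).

state after step 3 := balance=387397
4 | pay 62308 | balance=331829
5 | pay 61006 | balance=276596
6 | pay 62824 | balance=218584
7 | pay 65637 | balance=156750
8 | pay 63869 | balance=95608
9 | pay 63101 | balance=34170
10 | pay 66383 | balance=0

0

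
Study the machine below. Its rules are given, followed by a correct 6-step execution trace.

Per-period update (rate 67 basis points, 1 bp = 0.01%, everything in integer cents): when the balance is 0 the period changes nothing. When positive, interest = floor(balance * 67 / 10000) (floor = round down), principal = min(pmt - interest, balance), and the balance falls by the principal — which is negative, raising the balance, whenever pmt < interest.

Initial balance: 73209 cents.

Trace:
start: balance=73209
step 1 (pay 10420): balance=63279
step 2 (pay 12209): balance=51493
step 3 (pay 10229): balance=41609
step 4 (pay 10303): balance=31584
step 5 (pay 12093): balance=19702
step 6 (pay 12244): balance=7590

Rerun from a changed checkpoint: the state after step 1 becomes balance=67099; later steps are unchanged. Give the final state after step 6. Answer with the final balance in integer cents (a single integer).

state after step 1 := balance=67099
step 2 (pay 12209): balance=55339
step 3 (pay 10229): balance=45480
step 4 (pay 10303): balance=35481
step 5 (pay 12093): balance=23625
step 6 (pay 12244): balance=11539

11539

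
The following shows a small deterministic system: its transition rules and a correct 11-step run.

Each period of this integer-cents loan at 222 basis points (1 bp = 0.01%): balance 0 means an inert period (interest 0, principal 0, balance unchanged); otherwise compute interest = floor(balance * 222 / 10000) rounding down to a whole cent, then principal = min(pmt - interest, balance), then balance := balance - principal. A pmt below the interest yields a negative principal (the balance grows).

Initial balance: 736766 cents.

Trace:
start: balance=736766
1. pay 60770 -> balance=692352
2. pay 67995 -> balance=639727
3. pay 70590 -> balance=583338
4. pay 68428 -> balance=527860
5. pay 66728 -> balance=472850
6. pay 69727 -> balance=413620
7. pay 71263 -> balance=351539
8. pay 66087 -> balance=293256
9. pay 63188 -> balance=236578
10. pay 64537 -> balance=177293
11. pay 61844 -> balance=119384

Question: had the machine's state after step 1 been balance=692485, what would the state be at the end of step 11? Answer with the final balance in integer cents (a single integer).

119548

state after step 1 := balance=692485
2. pay 67995 -> balance=639863
3. pay 70590 -> balance=583477
4. pay 68428 -> balance=528002
5. pay 66728 -> balance=472995
6. pay 69727 -> balance=413768
7. pay 71263 -> balance=351690
8. pay 66087 -> balance=293410
9. pay 63188 -> balance=236735
10. pay 64537 -> balance=177453
11. pay 61844 -> balance=119548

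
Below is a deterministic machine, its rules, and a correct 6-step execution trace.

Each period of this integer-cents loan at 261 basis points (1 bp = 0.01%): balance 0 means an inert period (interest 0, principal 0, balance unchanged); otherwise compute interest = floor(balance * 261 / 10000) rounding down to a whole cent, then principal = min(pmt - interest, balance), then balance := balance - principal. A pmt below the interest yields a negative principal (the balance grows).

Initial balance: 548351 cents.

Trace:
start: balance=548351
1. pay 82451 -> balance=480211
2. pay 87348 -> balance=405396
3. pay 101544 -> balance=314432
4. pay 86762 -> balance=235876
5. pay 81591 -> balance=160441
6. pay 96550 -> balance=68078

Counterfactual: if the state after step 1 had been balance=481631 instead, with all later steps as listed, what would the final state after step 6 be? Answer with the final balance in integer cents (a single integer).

state after step 1 := balance=481631
2. pay 87348 -> balance=406853
3. pay 101544 -> balance=315927
4. pay 86762 -> balance=237410
5. pay 81591 -> balance=162015
6. pay 96550 -> balance=69693

69693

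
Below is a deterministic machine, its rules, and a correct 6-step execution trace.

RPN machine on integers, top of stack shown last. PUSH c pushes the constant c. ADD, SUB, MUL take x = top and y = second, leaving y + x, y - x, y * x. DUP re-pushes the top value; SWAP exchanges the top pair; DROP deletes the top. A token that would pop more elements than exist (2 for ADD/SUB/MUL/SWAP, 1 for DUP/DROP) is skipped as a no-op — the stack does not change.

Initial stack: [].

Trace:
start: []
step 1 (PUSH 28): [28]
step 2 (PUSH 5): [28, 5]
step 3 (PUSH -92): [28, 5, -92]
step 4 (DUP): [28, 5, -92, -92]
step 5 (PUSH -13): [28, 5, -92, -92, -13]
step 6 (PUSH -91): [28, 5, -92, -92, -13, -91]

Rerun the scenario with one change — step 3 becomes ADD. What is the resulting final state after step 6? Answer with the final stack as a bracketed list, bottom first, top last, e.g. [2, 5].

(re-executing from step 3 with the substitution; state before step 3: [28, 5])
step 3 (ADD): [33]
step 4 (DUP): [33, 33]
step 5 (PUSH -13): [33, 33, -13]
step 6 (PUSH -91): [33, 33, -13, -91]

[33, 33, -13, -91]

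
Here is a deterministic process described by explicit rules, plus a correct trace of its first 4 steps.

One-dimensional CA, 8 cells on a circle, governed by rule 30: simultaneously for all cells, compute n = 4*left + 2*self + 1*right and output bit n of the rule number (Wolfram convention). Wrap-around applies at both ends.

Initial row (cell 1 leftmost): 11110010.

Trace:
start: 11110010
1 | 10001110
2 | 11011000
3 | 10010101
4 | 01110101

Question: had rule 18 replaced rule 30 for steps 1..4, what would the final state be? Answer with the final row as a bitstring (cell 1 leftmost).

(re-executing steps 1..4 under rule 18; state before step 1: 11110010)
1 | 00001100
2 | 00010010
3 | 00101101
4 | 11000000

11000000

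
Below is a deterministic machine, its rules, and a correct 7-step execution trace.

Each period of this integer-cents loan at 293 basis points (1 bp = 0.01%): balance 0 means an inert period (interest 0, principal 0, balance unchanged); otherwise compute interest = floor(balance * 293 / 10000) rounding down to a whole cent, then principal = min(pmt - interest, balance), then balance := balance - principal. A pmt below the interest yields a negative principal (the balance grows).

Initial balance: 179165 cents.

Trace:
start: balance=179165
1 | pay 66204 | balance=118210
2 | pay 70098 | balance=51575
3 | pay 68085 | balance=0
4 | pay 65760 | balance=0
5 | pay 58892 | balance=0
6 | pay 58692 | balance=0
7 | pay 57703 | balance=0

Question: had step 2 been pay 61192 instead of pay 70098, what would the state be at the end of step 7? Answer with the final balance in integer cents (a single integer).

0

(re-executing from step 2 with the substitution; state before step 2: balance=118210)
2 | pay 61192 | balance=60481
3 | pay 68085 | balance=0
4 | pay 65760 | balance=0
5 | pay 58892 | balance=0
6 | pay 58692 | balance=0
7 | pay 57703 | balance=0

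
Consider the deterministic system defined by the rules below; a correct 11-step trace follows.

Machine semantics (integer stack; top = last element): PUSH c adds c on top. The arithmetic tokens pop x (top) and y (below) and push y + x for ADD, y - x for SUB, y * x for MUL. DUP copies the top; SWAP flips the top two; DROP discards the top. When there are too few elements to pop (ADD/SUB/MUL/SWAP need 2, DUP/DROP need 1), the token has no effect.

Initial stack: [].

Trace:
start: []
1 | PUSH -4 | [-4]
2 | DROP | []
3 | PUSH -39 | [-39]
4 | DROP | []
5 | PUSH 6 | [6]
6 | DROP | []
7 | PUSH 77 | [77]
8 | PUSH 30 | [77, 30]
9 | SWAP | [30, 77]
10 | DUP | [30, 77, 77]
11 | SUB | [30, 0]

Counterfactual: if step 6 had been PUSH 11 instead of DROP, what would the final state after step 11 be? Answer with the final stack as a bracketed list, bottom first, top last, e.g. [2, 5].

(re-executing from step 6 with the substitution; state before step 6: [6])
6 | PUSH 11 | [6, 11]
7 | PUSH 77 | [6, 11, 77]
8 | PUSH 30 | [6, 11, 77, 30]
9 | SWAP | [6, 11, 30, 77]
10 | DUP | [6, 11, 30, 77, 77]
11 | SUB | [6, 11, 30, 0]

[6, 11, 30, 0]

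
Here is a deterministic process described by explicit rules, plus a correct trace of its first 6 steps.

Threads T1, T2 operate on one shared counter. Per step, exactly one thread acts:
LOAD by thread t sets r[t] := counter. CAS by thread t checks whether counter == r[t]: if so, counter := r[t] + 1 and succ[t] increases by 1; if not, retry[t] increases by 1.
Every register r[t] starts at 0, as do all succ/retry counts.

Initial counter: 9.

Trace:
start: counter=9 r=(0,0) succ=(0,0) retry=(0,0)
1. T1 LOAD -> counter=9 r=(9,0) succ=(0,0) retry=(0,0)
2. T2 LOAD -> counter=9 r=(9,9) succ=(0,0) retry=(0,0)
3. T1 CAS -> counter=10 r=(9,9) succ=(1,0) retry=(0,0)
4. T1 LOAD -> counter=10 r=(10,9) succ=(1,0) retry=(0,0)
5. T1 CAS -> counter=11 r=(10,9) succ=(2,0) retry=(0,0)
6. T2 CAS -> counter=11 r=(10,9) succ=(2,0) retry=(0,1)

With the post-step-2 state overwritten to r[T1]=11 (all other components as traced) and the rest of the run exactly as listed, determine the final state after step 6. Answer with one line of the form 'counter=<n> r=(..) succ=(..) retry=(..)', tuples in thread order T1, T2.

state after step 2 := counter=9 r=(11,9) succ=(0,0) retry=(0,0)
3. T1 CAS -> counter=9 r=(11,9) succ=(0,0) retry=(1,0)
4. T1 LOAD -> counter=9 r=(9,9) succ=(0,0) retry=(1,0)
5. T1 CAS -> counter=10 r=(9,9) succ=(1,0) retry=(1,0)
6. T2 CAS -> counter=10 r=(9,9) succ=(1,0) retry=(1,1)

counter=10 r=(9,9) succ=(1,0) retry=(1,1)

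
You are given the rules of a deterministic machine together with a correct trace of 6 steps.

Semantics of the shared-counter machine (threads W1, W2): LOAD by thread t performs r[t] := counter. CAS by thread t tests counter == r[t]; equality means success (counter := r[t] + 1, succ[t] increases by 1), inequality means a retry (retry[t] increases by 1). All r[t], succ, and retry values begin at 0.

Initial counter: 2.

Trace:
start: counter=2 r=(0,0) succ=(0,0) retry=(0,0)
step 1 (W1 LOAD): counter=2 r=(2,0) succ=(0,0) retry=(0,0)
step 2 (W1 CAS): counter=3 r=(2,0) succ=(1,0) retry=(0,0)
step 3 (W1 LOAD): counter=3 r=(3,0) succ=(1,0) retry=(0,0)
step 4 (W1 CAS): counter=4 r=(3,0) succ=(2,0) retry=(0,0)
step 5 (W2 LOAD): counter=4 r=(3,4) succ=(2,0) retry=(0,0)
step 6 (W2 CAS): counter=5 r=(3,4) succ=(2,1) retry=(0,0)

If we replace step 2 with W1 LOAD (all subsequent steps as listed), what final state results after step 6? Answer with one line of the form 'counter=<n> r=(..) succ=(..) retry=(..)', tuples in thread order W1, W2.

(re-executing from step 2 with the substitution; state before step 2: counter=2 r=(2,0) succ=(0,0) retry=(0,0))
step 2 (W1 LOAD): counter=2 r=(2,0) succ=(0,0) retry=(0,0)
step 3 (W1 LOAD): counter=2 r=(2,0) succ=(0,0) retry=(0,0)
step 4 (W1 CAS): counter=3 r=(2,0) succ=(1,0) retry=(0,0)
step 5 (W2 LOAD): counter=3 r=(2,3) succ=(1,0) retry=(0,0)
step 6 (W2 CAS): counter=4 r=(2,3) succ=(1,1) retry=(0,0)

counter=4 r=(2,3) succ=(1,1) retry=(0,0)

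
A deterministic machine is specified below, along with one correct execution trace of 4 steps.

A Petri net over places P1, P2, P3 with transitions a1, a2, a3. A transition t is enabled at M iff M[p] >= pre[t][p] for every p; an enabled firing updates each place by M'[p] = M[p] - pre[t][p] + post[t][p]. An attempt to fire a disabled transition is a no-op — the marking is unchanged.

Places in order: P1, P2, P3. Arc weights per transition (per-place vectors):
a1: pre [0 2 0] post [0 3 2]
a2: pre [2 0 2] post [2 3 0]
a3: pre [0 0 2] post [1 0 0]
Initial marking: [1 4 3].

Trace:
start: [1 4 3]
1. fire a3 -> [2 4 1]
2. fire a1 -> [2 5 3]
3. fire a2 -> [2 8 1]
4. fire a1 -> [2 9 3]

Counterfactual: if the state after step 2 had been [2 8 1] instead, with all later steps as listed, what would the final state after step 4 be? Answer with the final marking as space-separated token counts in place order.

state after step 2 := [2 8 1]
3. fire a2 -> [2 8 1]
4. fire a1 -> [2 9 3]

2 9 3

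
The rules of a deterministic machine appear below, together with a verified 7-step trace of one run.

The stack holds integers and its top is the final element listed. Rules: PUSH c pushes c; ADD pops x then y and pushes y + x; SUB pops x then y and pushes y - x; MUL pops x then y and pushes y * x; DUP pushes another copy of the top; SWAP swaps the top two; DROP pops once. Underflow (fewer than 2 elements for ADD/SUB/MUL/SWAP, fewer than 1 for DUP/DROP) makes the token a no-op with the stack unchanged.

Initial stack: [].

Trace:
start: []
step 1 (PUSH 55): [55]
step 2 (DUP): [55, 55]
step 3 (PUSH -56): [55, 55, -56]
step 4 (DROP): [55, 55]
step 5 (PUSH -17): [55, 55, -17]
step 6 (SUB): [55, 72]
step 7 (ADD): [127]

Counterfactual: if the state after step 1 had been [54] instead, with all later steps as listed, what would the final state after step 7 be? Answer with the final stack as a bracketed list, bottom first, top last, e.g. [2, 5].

state after step 1 := [54]
step 2 (DUP): [54, 54]
step 3 (PUSH -56): [54, 54, -56]
step 4 (DROP): [54, 54]
step 5 (PUSH -17): [54, 54, -17]
step 6 (SUB): [54, 71]
step 7 (ADD): [125]

[125]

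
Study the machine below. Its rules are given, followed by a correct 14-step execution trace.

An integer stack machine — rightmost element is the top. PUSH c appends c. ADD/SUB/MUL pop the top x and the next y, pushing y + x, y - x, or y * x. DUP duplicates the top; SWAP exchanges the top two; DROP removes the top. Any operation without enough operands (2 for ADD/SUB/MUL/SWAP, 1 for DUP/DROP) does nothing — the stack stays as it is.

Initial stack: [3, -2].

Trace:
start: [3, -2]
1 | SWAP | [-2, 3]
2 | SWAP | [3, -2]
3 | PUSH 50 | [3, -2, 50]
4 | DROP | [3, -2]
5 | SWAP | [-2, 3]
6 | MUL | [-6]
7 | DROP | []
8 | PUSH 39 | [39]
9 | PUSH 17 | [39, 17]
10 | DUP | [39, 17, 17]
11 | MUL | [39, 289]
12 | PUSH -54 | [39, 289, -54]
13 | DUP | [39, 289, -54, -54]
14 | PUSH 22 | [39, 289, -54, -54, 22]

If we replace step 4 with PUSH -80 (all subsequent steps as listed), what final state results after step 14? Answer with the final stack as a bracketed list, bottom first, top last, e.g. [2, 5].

[3, -2, 39, 289, -54, -54, 22]

(re-executing from step 4 with the substitution; state before step 4: [3, -2, 50])
4 | PUSH -80 | [3, -2, 50, -80]
5 | SWAP | [3, -2, -80, 50]
6 | MUL | [3, -2, -4000]
7 | DROP | [3, -2]
8 | PUSH 39 | [3, -2, 39]
9 | PUSH 17 | [3, -2, 39, 17]
10 | DUP | [3, -2, 39, 17, 17]
11 | MUL | [3, -2, 39, 289]
12 | PUSH -54 | [3, -2, 39, 289, -54]
13 | DUP | [3, -2, 39, 289, -54, -54]
14 | PUSH 22 | [3, -2, 39, 289, -54, -54, 22]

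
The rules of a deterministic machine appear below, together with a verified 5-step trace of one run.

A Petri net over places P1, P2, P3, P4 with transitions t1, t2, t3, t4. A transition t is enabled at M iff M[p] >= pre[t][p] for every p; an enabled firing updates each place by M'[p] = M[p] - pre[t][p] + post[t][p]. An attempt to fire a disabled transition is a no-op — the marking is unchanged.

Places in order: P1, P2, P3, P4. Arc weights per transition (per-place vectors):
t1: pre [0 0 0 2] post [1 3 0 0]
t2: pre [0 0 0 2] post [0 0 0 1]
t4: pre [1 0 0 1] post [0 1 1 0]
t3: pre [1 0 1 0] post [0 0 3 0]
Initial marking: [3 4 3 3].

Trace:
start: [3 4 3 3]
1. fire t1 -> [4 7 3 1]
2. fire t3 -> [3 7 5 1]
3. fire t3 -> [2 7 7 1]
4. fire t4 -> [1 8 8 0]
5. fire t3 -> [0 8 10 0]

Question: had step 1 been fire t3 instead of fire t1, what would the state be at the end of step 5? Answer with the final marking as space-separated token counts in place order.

0 4 9 3

(re-executing from step 1 with the substitution; state before step 1: [3 4 3 3])
1. fire t3 -> [2 4 5 3]
2. fire t3 -> [1 4 7 3]
3. fire t3 -> [0 4 9 3]
4. fire t4 -> [0 4 9 3]
5. fire t3 -> [0 4 9 3]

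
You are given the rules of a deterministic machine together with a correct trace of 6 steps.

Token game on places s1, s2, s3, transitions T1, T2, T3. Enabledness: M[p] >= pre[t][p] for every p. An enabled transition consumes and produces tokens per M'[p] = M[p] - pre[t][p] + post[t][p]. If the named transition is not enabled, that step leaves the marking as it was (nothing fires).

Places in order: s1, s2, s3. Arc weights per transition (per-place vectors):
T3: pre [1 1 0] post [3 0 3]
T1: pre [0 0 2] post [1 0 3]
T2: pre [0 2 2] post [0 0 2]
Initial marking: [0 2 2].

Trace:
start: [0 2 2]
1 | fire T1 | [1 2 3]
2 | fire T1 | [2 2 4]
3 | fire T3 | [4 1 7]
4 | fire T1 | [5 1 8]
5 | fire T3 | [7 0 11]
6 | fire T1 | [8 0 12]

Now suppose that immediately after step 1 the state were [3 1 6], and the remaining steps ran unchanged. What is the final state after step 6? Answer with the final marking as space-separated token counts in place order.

8 0 12

state after step 1 := [3 1 6]
2 | fire T1 | [4 1 7]
3 | fire T3 | [6 0 10]
4 | fire T1 | [7 0 11]
5 | fire T3 | [7 0 11]
6 | fire T1 | [8 0 12]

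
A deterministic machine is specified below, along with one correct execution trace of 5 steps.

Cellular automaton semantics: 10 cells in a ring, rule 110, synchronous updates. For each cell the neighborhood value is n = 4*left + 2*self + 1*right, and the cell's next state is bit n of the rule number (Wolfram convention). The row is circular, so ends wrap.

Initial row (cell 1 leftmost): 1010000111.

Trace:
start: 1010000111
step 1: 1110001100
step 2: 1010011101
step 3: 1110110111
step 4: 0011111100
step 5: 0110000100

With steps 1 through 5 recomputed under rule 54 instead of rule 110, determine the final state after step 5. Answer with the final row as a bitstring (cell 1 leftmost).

0100011110

(re-executing steps 1..5 under rule 54; state before step 1: 1010000111)
step 1: 0111001000
step 2: 1000111100
step 3: 1101000011
step 4: 0011100100
step 5: 0100011110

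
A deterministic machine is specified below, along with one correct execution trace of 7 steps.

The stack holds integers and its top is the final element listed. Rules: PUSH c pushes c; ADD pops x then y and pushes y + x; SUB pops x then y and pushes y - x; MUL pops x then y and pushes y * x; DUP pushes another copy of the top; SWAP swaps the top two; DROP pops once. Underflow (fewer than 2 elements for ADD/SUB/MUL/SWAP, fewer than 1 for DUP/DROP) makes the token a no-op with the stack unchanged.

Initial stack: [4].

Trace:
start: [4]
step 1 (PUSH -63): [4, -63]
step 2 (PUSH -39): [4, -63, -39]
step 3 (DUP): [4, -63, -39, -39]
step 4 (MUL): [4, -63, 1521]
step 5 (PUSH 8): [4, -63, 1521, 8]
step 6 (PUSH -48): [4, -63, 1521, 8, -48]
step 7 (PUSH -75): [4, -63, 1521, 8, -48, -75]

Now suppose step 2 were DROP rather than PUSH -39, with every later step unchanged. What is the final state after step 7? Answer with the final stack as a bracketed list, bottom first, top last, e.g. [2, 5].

(re-executing from step 2 with the substitution; state before step 2: [4, -63])
step 2 (DROP): [4]
step 3 (DUP): [4, 4]
step 4 (MUL): [16]
step 5 (PUSH 8): [16, 8]
step 6 (PUSH -48): [16, 8, -48]
step 7 (PUSH -75): [16, 8, -48, -75]

[16, 8, -48, -75]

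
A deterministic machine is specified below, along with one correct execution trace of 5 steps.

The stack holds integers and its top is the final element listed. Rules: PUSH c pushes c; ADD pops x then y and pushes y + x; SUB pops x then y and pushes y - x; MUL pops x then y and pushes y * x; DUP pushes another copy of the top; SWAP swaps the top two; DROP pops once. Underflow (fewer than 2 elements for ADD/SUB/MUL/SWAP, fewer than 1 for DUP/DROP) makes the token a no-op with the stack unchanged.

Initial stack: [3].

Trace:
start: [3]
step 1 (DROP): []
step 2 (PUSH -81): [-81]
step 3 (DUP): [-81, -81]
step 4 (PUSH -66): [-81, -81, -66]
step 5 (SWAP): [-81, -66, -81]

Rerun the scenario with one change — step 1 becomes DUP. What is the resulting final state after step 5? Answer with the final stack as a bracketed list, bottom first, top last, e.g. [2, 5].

(re-executing from step 1 with the substitution; state before step 1: [3])
step 1 (DUP): [3, 3]
step 2 (PUSH -81): [3, 3, -81]
step 3 (DUP): [3, 3, -81, -81]
step 4 (PUSH -66): [3, 3, -81, -81, -66]
step 5 (SWAP): [3, 3, -81, -66, -81]

[3, 3, -81, -66, -81]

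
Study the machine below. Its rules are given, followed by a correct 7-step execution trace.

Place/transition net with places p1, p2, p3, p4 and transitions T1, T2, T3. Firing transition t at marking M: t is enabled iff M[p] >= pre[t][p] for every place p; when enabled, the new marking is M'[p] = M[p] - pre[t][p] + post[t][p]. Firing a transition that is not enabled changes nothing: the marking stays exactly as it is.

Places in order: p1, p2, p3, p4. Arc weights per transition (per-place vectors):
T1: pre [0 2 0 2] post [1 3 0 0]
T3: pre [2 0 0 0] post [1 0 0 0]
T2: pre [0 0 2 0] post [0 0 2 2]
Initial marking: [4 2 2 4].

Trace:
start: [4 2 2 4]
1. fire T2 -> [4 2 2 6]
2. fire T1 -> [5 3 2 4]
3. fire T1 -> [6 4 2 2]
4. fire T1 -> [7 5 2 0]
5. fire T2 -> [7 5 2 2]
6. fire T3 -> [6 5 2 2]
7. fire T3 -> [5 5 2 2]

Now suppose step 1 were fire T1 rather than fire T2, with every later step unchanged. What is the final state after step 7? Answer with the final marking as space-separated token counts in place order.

(re-executing from step 1 with the substitution; state before step 1: [4 2 2 4])
1. fire T1 -> [5 3 2 2]
2. fire T1 -> [6 4 2 0]
3. fire T1 -> [6 4 2 0]
4. fire T1 -> [6 4 2 0]
5. fire T2 -> [6 4 2 2]
6. fire T3 -> [5 4 2 2]
7. fire T3 -> [4 4 2 2]

4 4 2 2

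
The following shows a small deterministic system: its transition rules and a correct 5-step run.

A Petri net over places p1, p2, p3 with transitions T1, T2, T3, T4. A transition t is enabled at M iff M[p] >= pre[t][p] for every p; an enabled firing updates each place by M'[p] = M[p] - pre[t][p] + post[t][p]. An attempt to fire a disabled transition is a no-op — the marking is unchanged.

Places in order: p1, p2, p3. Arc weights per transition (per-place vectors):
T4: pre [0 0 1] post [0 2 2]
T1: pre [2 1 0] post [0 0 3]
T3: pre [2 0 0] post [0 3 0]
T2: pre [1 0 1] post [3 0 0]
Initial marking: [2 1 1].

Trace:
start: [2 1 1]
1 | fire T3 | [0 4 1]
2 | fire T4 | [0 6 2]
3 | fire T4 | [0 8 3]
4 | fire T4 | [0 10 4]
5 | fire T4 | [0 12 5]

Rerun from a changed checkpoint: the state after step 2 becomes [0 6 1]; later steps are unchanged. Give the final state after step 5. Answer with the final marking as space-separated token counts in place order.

state after step 2 := [0 6 1]
3 | fire T4 | [0 8 2]
4 | fire T4 | [0 10 3]
5 | fire T4 | [0 12 4]

0 12 4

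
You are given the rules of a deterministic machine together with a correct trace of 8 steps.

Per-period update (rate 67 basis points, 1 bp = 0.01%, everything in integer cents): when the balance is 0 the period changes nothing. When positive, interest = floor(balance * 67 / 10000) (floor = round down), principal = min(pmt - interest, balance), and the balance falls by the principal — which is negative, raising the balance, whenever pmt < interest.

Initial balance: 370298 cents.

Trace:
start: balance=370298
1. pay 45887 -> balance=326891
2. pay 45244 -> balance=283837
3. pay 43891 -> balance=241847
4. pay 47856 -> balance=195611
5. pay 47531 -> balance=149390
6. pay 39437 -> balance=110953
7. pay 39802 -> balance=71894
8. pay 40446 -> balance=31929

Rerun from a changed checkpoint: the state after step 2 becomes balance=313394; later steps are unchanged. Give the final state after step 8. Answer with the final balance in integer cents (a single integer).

62694

state after step 2 := balance=313394
3. pay 43891 -> balance=271602
4. pay 47856 -> balance=225565
5. pay 47531 -> balance=179545
6. pay 39437 -> balance=141310
7. pay 39802 -> balance=102454
8. pay 40446 -> balance=62694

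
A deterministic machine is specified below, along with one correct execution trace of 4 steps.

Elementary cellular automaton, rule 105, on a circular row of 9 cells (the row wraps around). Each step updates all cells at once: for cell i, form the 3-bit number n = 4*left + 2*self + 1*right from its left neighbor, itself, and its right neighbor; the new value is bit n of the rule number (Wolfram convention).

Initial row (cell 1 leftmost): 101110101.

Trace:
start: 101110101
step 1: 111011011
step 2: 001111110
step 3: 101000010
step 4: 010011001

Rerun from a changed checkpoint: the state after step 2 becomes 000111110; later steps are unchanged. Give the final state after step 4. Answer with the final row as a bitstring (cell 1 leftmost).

111001001

state after step 2 := 000111110
step 3: 110100010
step 4: 111001001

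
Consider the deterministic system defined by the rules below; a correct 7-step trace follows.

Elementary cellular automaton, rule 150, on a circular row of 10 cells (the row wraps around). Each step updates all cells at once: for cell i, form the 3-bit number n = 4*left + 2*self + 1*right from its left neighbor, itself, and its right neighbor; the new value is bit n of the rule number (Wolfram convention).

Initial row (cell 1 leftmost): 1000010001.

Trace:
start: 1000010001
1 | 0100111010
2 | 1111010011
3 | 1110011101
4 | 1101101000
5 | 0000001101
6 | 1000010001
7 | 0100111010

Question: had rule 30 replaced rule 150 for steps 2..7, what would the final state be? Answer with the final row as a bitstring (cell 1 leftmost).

0100010001

(re-executing steps 2..7 under rule 30; state before step 2: 0100111010)
2 | 1111100011
3 | 0000010110
4 | 0000110101
5 | 1001100101
6 | 0111011101
7 | 0100010001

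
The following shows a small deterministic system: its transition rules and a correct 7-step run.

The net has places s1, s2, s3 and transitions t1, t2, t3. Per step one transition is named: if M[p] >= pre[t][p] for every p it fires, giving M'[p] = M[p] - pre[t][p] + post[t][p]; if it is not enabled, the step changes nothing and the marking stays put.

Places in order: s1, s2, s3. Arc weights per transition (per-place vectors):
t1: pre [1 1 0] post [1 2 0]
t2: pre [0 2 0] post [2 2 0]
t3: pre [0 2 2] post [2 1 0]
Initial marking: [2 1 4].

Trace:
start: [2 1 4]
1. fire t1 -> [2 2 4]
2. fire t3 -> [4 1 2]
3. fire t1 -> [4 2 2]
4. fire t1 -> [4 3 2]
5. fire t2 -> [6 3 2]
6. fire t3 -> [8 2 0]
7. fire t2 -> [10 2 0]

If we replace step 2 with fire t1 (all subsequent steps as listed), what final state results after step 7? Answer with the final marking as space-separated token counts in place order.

(re-executing from step 2 with the substitution; state before step 2: [2 2 4])
2. fire t1 -> [2 3 4]
3. fire t1 -> [2 4 4]
4. fire t1 -> [2 5 4]
5. fire t2 -> [4 5 4]
6. fire t3 -> [6 4 2]
7. fire t2 -> [8 4 2]

8 4 2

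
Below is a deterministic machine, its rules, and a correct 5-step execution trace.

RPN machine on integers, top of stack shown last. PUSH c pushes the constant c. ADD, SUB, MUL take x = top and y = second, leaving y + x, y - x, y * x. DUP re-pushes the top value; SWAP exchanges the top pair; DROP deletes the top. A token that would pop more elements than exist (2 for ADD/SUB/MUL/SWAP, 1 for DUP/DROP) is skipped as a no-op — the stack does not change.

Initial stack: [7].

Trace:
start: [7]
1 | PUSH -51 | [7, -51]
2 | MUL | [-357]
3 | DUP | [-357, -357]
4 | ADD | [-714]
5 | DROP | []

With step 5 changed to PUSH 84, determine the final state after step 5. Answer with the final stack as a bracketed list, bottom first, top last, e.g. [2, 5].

(re-executing from step 5 with the substitution; state before step 5: [-714])
5 | PUSH 84 | [-714, 84]

[-714, 84]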